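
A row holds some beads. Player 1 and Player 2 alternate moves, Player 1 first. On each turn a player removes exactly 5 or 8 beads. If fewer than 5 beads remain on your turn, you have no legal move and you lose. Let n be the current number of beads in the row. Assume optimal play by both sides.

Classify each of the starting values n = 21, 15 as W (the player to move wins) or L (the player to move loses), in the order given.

21: W, 15: L

Positions with no move are L. A position that does have a move is losing for the player to move precisely when every available move leads to a winning position for the opponent. Fill in the labels:
n=0: no move → L
n=1: no move → L
n=2: no move → L
n=3: no move → L
n=4: no move → L
n=5: can move to 0, which is L ⇒ W
n=6: can move to 1, which is L ⇒ W
n=7: can move to 2, which is L ⇒ W
n=8: can move to 3, which is L ⇒ W
n=9: can move to 4, which is L ⇒ W
n=10: can move to 2, which is L ⇒ W
n=11: can move to 3, which is L ⇒ W
n=12: can move to 4, which is L ⇒ W
n=13: moves to 8(W), 5(W); every one is W ⇒ L
n=14: moves to 9(W), 6(W); every one is W ⇒ L
n=15: moves to 10(W), 7(W); every one is W ⇒ L
n=16: moves to 11(W), 8(W); every one is W ⇒ L
n=17: moves to 12(W), 9(W); every one is W ⇒ L
n=18: can move to 13, which is L ⇒ W
n=19: can move to 14, which is L ⇒ W
n=20: can move to 15, which is L ⇒ W
n=21: can move to 16, which is L ⇒ W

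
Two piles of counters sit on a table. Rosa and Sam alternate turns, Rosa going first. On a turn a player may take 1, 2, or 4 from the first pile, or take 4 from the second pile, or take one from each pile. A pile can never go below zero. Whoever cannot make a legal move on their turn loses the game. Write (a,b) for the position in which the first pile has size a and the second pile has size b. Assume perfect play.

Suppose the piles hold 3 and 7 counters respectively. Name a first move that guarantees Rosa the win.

Move to (1,7).

Build the W/L table. Terminal = L. A non-terminal position is W if it has a move to some L; otherwise it is L.
No move ever increases a pile, so every position that can arise here has a ≤ 3 and b ≤ 7; it is enough to label the cells with 0 ≤ a ≤ 3 and 0 ≤ b ≤ 7.
Every move lowers a or b (never raises either), so fill the grid row by row in increasing a, and left to right within a row: each cell's successors are then already labelled.
      b=0  b=1  b=2  b=3  b=4  b=5  b=6  b=7
a=0:    L    L    L    L    W    W    W    W
a=1:    W    W    W    W    W    L    L    L
a=2:    W    W    W    W    L    W    W    W
a=3:    L    L    L    L    W    W    W    W
Cells with no legal move (terminal, hence L): (0,0), (0,1), (0,2), (0,3).
The remaining L cells, each justified by listing all of its moves:
(1,5): moves to (0,5)(W), (1,1)(W), (0,4)(W); every one is W ⇒ L
(1,6): moves to (0,6)(W), (1,2)(W), (0,5)(W); every one is W ⇒ L
(1,7): moves to (0,7)(W), (1,3)(W), (0,6)(W); every one is W ⇒ L
(2,4): moves to (1,4)(W), (0,4)(W), (2,0)(W), (1,3)(W); every one is W ⇒ L
(3,0): moves to (2,0)(W), (1,0)(W); every one is W ⇒ L
(3,1): moves to (2,1)(W), (1,1)(W), (2,0)(W); every one is W ⇒ L
(3,2): moves to (2,2)(W), (1,2)(W), (2,1)(W); every one is W ⇒ L
(3,3): moves to (2,3)(W), (1,3)(W), (2,2)(W); every one is W ⇒ L
Every other cell has at least one move into one of the L cells above, so it is W.
From (3,7), the L positions reachable in one move are: (1,7), (3,3). Any move reaching one of these is winning.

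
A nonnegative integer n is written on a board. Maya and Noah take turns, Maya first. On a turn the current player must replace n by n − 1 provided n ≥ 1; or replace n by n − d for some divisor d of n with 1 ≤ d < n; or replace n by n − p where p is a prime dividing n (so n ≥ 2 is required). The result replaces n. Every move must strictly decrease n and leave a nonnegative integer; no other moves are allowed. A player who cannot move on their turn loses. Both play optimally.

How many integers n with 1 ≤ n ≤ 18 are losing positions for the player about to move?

3

Compute win/loss labels from the base case upward. A position with no move is L. Any other position is W if it can reach an L in one move, else L.
n=0: no move → L
n=1: →0(L), so W
n=2: →0(L), so W
n=3: →0(L), so W
n=4: →2(W), 3(W) — all W, so L
n=5: →0(L), so W
n=6: →4(L), so W
n=7: →0(L), so W
n=8: →4(L), so W
n=9: →6(W), 8(W) — all W, so L
n=10: →9(L), so W
n=11: →0(L), so W
n=12: →9(L), so W
n=13: →0(L), so W
n=14: →7(W), 12(W), 13(W) — all W, so L
n=15: →14(L), so W
n=16: →14(L), so W
n=17: →0(L), so W
n=18: →9(L), so W
L entries with 1 ≤ n ≤ 18 (n=0 is outside the asked range and is not counted): n = 4, 9, 14; that makes 3.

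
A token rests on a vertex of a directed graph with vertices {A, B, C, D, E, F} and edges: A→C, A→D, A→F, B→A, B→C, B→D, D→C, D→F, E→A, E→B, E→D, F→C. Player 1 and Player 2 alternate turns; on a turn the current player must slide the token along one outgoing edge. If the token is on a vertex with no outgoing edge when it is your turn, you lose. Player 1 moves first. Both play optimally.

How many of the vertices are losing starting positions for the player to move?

2

Work bottom-up. With no move the player to move loses. Otherwise the position is W if at least one move leads to an L position for the opponent, and L if every move leads to a W.
Every edge goes from a vertex to one that appears earlier in the order C, F, D, A, B, E, so processing vertices in that order labels each vertex after all of its successors.
C: no outgoing edge → L
F: reaches L-position C → W
D: reaches L-position C → W
A: reaches L-position C → W
B: reaches L-position C → W
E: only reaches B(W), A(W), D(W), all W → L
The L vertices are C, E; that is 2 in all.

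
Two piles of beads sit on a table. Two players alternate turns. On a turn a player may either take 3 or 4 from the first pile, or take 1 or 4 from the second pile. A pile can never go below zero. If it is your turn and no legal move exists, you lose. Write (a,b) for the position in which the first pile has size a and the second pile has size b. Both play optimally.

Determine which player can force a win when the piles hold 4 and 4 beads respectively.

Classify positions by backward induction: terminal positions (no move available) are L. From any other position, the mover wins iff some move reaches an L.
No move ever increases a pile, so every position that can arise here has a ≤ 4 and b ≤ 4; it is enough to label the cells with 0 ≤ a ≤ 4 and 0 ≤ b ≤ 4.
Every move lowers a or b (never raises either), so fill the grid row by row in increasing a, and left to right within a row: each cell's successors are then already labelled.
      b=0  b=1  b=2  b=3  b=4
a=0:    L    W    L    W    W
a=1:    L    W    L    W    W
a=2:    L    W    L    W    W
a=3:    W    L    W    L    W
a=4:    W    L    W    L    W
Cells with no legal move (terminal, hence L): (0,0), (1,0), (2,0).
The remaining L cells, each justified by listing all of its moves:
(0,2): the only move is to (0,1)(W), a W ⇒ L
(1,2): the only move is to (1,1)(W), a W ⇒ L
(2,2): the only move is to (2,1)(W), a W ⇒ L
(3,1): moves to (0,1)(W), (3,0)(W); every one is W ⇒ L
(3,3): moves to (0,3)(W), (3,2)(W); every one is W ⇒ L
(4,1): moves to (1,1)(W), (0,1)(W), (4,0)(W); every one is W ⇒ L
(4,3): moves to (1,3)(W), (0,3)(W), (4,2)(W); every one is W ⇒ L
Every other cell has at least one move into one of the L cells above, so it is W.
The starting position (4,4) is W: the player to move should move to (4,3), handing over an L position.

The first player wins.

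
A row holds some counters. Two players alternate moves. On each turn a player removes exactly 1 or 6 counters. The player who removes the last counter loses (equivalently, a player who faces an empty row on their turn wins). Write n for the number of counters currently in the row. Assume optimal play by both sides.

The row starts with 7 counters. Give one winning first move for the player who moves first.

Use the standard recursion: the mover wins at a terminal position; elsewhere, the mover wins exactly when some move hands the opponent an L position.
n=0: no move; the opponent has just taken the last counter and therefore loses → W
n=1: only reaches 0(W), which is W → L
n=2: reaches L-position 1 → W
n=3: only reaches 2(W), which is W → L
n=4: reaches L-position 3 → W
n=5: only reaches 4(W), which is W → L
n=6: reaches L-position 5 → W
n=7: reaches L-position 1 → W
From 7, the L positions reachable in one move are: 1.

Remove 6, leaving 1.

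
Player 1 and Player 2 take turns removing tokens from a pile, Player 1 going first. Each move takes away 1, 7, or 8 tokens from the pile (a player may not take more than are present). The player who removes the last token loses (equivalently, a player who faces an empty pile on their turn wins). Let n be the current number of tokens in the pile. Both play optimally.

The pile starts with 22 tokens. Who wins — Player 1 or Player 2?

Player 2 wins.

Build the W/L table. Terminal = W. A non-terminal position is W if it has a move to some L; otherwise it is L.
n=0: no move; the opponent has just taken the last token and therefore loses → W
n=1: L (sole option 0(W) is W)
n=2: W (go to 1, an L position)
n=3: L (sole option 2(W) is W)
n=4: W (go to 3, an L position)
n=5: L (sole option 4(W) is W)
n=6: W (go to 5, an L position)
n=7: L (options 6(W), 0(W) are all W)
n=8: W (go to 7, an L position)
n=9: W (go to 1, an L position)
n=10: W (go to 3, an L position)
n=11: W (go to 3, an L position)
n=12: W (go to 5, an L position)
n=13: W (go to 5, an L position)
n=14: W (go to 7, an L position)
n=15: W (go to 7, an L position)
n=16: L (options 15(W), 9(W), 8(W) are all W)
n=17: W (go to 16, an L position)
n=18: L (options 17(W), 11(W), 10(W) are all W)
n=19: W (go to 18, an L position)
n=20: L (options 19(W), 13(W), 12(W) are all W)
n=21: W (go to 20, an L position)
n=22: L (options 21(W), 15(W), 14(W) are all W)
The starting position 22 is L: whatever Player 1 does, the opponent receives a W position.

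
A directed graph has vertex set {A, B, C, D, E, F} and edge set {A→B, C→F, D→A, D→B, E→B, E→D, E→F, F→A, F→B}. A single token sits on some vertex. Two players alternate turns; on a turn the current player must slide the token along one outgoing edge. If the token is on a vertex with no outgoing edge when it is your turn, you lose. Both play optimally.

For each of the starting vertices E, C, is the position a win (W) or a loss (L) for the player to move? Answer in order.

E: W, C: L

Work bottom-up. With no move the player to move loses. Otherwise the position is W if at least one move leads to an L position for the opponent, and L if every move leads to a W.
Every edge goes from a vertex to one that appears earlier in the order B, A, F, D, C, E, so processing vertices in that order labels each vertex after all of its successors.
B: no outgoing edge → L
A: reaches L-position B → W
F: reaches L-position B → W
D: reaches L-position B → W
C: only reaches F(W), which is W → L
E: reaches L-position B → W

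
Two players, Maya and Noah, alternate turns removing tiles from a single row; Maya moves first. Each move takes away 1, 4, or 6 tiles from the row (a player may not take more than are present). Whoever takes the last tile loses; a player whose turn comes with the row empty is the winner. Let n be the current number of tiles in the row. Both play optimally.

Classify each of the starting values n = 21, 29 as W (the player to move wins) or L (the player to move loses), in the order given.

Use the standard recursion: the mover wins at a terminal position; elsewhere, the mover wins exactly when some move hands the opponent an L position.
n=0: no move; the opponent has just taken the last tile and therefore loses → W
n=1: the only move is to 0(W), a W ⇒ L
n=2: can move to 1, which is L ⇒ W
n=3: the only move is to 2(W), a W ⇒ L
n=4: can move to 3, which is L ⇒ W
n=5: can move to 1, which is L ⇒ W
n=6: moves to 5(W), 2(W), 0(W); every one is W ⇒ L
n=7: can move to 6, which is L ⇒ W
n=8: moves to 7(W), 4(W), 2(W); every one is W ⇒ L
n=9: can move to 8, which is L ⇒ W
n=10: can move to 6, which is L ⇒ W
n=11: moves to 10(W), 7(W), 5(W); every one is W ⇒ L
n=12: can move to 11, which is L ⇒ W
n=13: moves to 12(W), 9(W), 7(W); every one is W ⇒ L
n=14: can move to 13, which is L ⇒ W
n=15: can move to 11, which is L ⇒ W
n=16: moves to 15(W), 12(W), 10(W); every one is W ⇒ L
n=17: can move to 16, which is L ⇒ W
n=18: moves to 17(W), 14(W), 12(W); every one is W ⇒ L
n=19: can move to 18, which is L ⇒ W
n=20: can move to 16, which is L ⇒ W
n=21: moves to 20(W), 17(W), 15(W); every one is W ⇒ L
n=22: can move to 21, which is L ⇒ W
n=23: moves to 22(W), 19(W), 17(W); every one is W ⇒ L
n=24: can move to 23, which is L ⇒ W
n=25: can move to 21, which is L ⇒ W
n=26: moves to 25(W), 22(W), 20(W); every one is W ⇒ L
n=27: can move to 26, which is L ⇒ W
n=28: moves to 27(W), 24(W), 22(W); every one is W ⇒ L
n=29: can move to 28, which is L ⇒ W

21: L, 29: W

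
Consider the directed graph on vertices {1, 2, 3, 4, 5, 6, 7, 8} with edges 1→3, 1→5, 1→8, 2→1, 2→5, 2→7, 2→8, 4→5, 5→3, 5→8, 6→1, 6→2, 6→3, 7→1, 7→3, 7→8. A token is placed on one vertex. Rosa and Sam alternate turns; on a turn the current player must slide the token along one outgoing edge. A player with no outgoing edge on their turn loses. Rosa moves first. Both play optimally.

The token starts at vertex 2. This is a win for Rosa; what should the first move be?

Move to 8.

Label each position W (a win for the player to move) or L (a loss). A position with no legal move is L; any other position is W exactly when some move reaches an L, and L when every move reaches a W.
Every edge goes from a vertex to one that appears earlier in the order 8, 3, 5, 1, 7, 4, 2, 6, so processing vertices in that order labels each vertex after all of its successors.
8: no outgoing edge → L
3: no outgoing edge → L
5: W (go to 3, an L position)
1: W (go to 3, an L position)
7: W (go to 3, an L position)
4: L (sole option 5(W) is W)
2: W (go to 8, an L position)
6: W (go to 3, an L position)
From 2, the L positions reachable in one move are: 8.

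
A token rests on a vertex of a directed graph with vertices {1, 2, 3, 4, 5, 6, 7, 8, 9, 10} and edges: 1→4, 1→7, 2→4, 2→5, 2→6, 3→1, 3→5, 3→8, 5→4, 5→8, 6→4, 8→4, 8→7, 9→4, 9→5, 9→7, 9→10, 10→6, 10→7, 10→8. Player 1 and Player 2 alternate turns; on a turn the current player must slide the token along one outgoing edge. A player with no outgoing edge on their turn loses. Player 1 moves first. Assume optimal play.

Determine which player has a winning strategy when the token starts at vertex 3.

Player 2 wins.

Positions with no move are L. A position that does have a move is losing for the player to move precisely when every available move leads to a winning position for the opponent. Fill in the labels:
Every edge goes from a vertex to one that appears earlier in the order 7, 4, 6, 1, 8, 5, 10, 3, 9, 2, so processing vertices in that order labels each vertex after all of its successors.
7: no outgoing edge → L
4: no outgoing edge → L
6: →4(L), so W
1: →4(L), so W
8: →4(L), so W
5: →4(L), so W
10: →7(L), so W
3: →5(W), 8(W), 1(W) — all W, so L
9: →4(L), so W
2: →4(L), so W
Every move from 3 reaches a W position, so the mover loses.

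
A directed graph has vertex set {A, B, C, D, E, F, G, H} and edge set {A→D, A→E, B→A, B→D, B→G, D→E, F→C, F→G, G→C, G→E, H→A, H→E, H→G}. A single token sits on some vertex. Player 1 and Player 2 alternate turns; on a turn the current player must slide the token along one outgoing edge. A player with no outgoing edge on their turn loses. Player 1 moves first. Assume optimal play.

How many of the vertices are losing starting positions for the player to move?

3

Positions with no move are L. A position that does have a move is losing for the player to move precisely when every available move leads to a winning position for the opponent. Fill in the labels:
Every edge goes from a vertex to one that appears earlier in the order C, E, G, D, F, A, H, B, so processing vertices in that order labels each vertex after all of its successors.
C: no outgoing edge → L
E: no outgoing edge → L
G: can move to E, which is L ⇒ W
D: can move to E, which is L ⇒ W
F: can move to C, which is L ⇒ W
A: can move to E, which is L ⇒ W
H: can move to E, which is L ⇒ W
B: moves to A(W), D(W), G(W); every one is W ⇒ L
The L vertices are B, C, E; that is 3 in all.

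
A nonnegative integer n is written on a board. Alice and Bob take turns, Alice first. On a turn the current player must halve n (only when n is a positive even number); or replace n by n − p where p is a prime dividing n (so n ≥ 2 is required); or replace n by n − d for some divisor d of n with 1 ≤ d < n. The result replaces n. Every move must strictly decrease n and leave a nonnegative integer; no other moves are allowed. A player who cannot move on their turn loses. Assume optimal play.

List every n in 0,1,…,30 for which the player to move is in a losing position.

0, 1, 4, 9, 14, 20, 26

Build the W/L table. Terminal = L. A non-terminal position is W if it has a move to some L; otherwise it is L.
n=0: no move → L
n=1: no move → L
n=2: W (go to 0, an L position)
n=3: W (go to 0, an L position)
n=4: L (options 2(W), 3(W) are all W)
n=5: W (go to 0, an L position)
n=6: W (go to 4, an L position)
n=7: W (go to 0, an L position)
n=8: W (go to 4, an L position)
n=9: L (options 6(W), 8(W) are all W)
n=10: W (go to 9, an L position)
n=11: W (go to 0, an L position)
n=12: W (go to 9, an L position)
n=13: W (go to 0, an L position)
n=14: L (options 7(W), 12(W), 13(W) are all W)
n=15: W (go to 14, an L position)
n=16: W (go to 14, an L position)
n=17: W (go to 0, an L position)
n=18: W (go to 9, an L position)
n=19: W (go to 0, an L position)
n=20: L (options 10(W), 15(W), 16(W), 18(W), 19(W) are all W)
n=21: W (go to 14, an L position)
n=22: W (go to 20, an L position)
n=23: W (go to 0, an L position)
n=24: W (go to 20, an L position)
n=25: W (go to 20, an L position)
n=26: L (options 13(W), 24(W), 25(W) are all W)
n=27: W (go to 26, an L position)
n=28: W (go to 14, an L position)
n=29: W (go to 0, an L position)
n=30: W (go to 20, an L position)
Reading off the rows marked L gives the requested list; there are 7 such values of n.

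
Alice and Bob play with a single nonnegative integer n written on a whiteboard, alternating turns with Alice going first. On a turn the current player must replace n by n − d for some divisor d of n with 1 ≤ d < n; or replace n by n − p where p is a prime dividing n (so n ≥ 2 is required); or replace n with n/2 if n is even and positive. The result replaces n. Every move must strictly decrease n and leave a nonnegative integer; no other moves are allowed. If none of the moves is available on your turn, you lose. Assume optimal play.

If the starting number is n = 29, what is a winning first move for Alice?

Move to 0.

Build the W/L table. Terminal = L. A non-terminal position is W if it has a move to some L; otherwise it is L.
n=0: no move → L
n=1: no move → L
n=2: reaches L-position 0 → W
n=3: reaches L-position 0 → W
n=4: only reaches 2(W), 3(W), all W → L
n=5: reaches L-position 0 → W
n=6: reaches L-position 4 → W
n=7: reaches L-position 0 → W
n=8: reaches L-position 4 → W
n=9: only reaches 6(W), 8(W), all W → L
n=10: reaches L-position 9 → W
n=11: reaches L-position 0 → W
n=12: reaches L-position 9 → W
n=13: reaches L-position 0 → W
n=14: only reaches 7(W), 12(W), 13(W), all W → L
n=15: reaches L-position 14 → W
n=16: reaches L-position 14 → W
n=17: reaches L-position 0 → W
n=18: reaches L-position 9 → W
n=19: reaches L-position 0 → W
n=20: only reaches 10(W), 15(W), 16(W), 18(W), 19(W), all W → L
n=21: reaches L-position 14 → W
n=22: reaches L-position 20 → W
n=23: reaches L-position 0 → W
n=24: reaches L-position 20 → W
n=25: reaches L-position 20 → W
n=26: only reaches 13(W), 24(W), 25(W), all W → L
n=27: reaches L-position 26 → W
n=28: reaches L-position 14 → W
n=29: reaches L-position 0 → W
From 29, the L positions reachable in one move are: 0.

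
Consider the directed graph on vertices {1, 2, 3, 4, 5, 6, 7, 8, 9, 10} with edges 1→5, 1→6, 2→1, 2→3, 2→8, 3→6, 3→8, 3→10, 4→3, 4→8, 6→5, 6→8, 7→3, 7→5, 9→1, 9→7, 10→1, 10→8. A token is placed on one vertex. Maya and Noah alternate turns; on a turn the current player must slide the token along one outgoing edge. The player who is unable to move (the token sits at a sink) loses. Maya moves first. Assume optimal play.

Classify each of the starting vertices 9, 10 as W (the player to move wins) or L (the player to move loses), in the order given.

9: L, 10: W

Classify positions by backward induction: terminal positions (no move available) are L. From any other position, the mover wins iff some move reaches an L.
Every edge goes from a vertex to one that appears earlier in the order 5, 8, 6, 1, 10, 3, 7, 2, 4, 9, so processing vertices in that order labels each vertex after all of its successors.
5: no outgoing edge → L
8: no outgoing edge → L
6: →8(L), so W
1: →5(L), so W
10: →8(L), so W
3: →8(L), so W
7: →5(L), so W
2: →8(L), so W
4: →8(L), so W
9: →7(W), 1(W) — all W, so L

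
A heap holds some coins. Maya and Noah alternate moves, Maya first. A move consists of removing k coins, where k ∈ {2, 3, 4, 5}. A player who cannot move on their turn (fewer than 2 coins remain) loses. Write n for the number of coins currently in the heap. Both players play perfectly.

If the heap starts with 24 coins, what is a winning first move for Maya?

Remove 2, leaving 22.

Build the W/L table. Terminal = L. A non-terminal position is W if it has a move to some L; otherwise it is L.
n=0: no move → L
n=1: no move → L
n=2: reaches L-position 0 → W
n=3: reaches L-position 1 → W
n=4: reaches L-position 1 → W
n=5: reaches L-position 1 → W
n=6: reaches L-position 1 → W
n=7: only reaches 5(W), 4(W), 3(W), 2(W), all W → L
n=8: only reaches 6(W), 5(W), 4(W), 3(W), all W → L
n=9: reaches L-position 7 → W
n=10: reaches L-position 8 → W
n=11: reaches L-position 8 → W
n=12: reaches L-position 8 → W
n=13: reaches L-position 8 → W
n=14: only reaches 12(W), 11(W), 10(W), 9(W), all W → L
n=15: only reaches 13(W), 12(W), 11(W), 10(W), all W → L
n=16: reaches L-position 14 → W
n=17: reaches L-position 15 → W
n=18: reaches L-position 15 → W
n=19: reaches L-position 15 → W
n=20: reaches L-position 15 → W
n=21: only reaches 19(W), 18(W), 17(W), 16(W), all W → L
n=22: only reaches 20(W), 19(W), 18(W), 17(W), all W → L
n=23: reaches L-position 21 → W
n=24: reaches L-position 22 → W
From 24, the L positions reachable in one move are: 22, 21. Any move reaching one of these is winning.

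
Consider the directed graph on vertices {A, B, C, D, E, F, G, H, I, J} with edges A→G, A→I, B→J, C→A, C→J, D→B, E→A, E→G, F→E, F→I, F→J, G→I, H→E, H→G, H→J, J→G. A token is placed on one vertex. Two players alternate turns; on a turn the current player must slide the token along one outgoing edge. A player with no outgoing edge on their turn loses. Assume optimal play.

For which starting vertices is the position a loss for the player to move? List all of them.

D, E, I, J

Classify positions by backward induction: terminal positions (no move available) are L. From any other position, the mover wins iff some move reaches an L.
Every edge goes from a vertex to one that appears earlier in the order I, G, A, J, E, C, F, H, B, D, so processing vertices in that order labels each vertex after all of its successors.
I: no outgoing edge → L
G: →I(L), so W
A: →I(L), so W
J: →G(W) only, which is W, so L
E: →A(W), G(W) — all W, so L
C: →J(L), so W
F: →E(L), so W
H: →E(L), so W
B: →J(L), so W
D: →B(W) only, which is W, so L
Reading off the rows marked L gives the requested list; there are 4 such vertices.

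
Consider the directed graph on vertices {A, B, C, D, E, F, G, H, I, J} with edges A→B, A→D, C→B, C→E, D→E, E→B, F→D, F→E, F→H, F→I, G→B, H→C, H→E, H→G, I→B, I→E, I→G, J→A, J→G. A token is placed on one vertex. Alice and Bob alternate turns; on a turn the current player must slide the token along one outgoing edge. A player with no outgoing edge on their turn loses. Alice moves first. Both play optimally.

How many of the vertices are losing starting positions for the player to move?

Work bottom-up. With no move the player to move loses. Otherwise the position is W if at least one move leads to an L position for the opponent, and L if every move leads to a W.
Every edge goes from a vertex to one that appears earlier in the order B, G, E, C, I, H, D, F, A, J, so processing vertices in that order labels each vertex after all of its successors.
B: no outgoing edge → L
G: can move to B, which is L ⇒ W
E: can move to B, which is L ⇒ W
C: can move to B, which is L ⇒ W
I: can move to B, which is L ⇒ W
H: moves to C(W), E(W), G(W); every one is W ⇒ L
D: the only move is to E(W), a W ⇒ L
F: can move to D, which is L ⇒ W
A: can move to D, which is L ⇒ W
J: moves to A(W), G(W); every one is W ⇒ L
The L vertices are B, D, H, J; that is 4 in all.

4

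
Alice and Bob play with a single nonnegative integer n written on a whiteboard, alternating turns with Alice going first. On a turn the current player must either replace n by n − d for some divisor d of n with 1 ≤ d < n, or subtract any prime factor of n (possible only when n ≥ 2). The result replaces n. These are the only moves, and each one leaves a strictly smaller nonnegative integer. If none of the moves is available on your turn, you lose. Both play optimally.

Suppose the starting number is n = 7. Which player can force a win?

Alice wins.

Work bottom-up. With no move the player to move loses. Otherwise the position is W if at least one move leads to an L position for the opponent, and L if every move leads to a W.
n=0: no move → L
n=1: no move → L
n=2: W (go to 0, an L position)
n=3: W (go to 0, an L position)
n=4: L (options 2(W), 3(W) are all W)
n=5: W (go to 0, an L position)
n=6: W (go to 4, an L position)
n=7: W (go to 0, an L position)
The starting position 7 is W: Alice should move to 0, handing over an L position.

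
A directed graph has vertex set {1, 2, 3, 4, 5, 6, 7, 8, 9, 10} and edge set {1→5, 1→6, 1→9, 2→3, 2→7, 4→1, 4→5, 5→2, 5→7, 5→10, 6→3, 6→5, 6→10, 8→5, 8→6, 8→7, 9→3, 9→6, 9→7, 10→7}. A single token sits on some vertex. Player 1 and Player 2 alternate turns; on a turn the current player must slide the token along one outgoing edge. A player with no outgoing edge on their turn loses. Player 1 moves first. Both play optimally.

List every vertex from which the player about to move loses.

Work bottom-up. With no move the player to move loses. Otherwise the position is W if at least one move leads to an L position for the opponent, and L if every move leads to a W.
Every edge goes from a vertex to one that appears earlier in the order 3, 7, 2, 10, 5, 6, 8, 9, 1, 4, so processing vertices in that order labels each vertex after all of its successors.
3: no outgoing edge → L
7: no outgoing edge → L
2: W (go to 7, an L position)
10: W (go to 7, an L position)
5: W (go to 7, an L position)
6: W (go to 3, an L position)
8: W (go to 7, an L position)
9: W (go to 7, an L position)
1: L (options 9(W), 6(W), 5(W) are all W)
4: W (go to 1, an L position)
Reading off the rows marked L gives the requested list; there are 3 such vertices.

1, 3, 7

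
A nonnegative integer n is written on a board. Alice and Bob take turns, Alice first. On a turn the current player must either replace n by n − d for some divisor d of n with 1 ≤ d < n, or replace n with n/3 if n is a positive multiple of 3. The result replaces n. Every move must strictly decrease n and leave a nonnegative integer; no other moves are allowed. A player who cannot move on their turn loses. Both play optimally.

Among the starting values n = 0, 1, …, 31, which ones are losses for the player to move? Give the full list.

0, 1, 4, 7, 9, 11, 13, 15, 17, 19, 23, 25, 28, 31

Label each position W (a win for the player to move) or L (a loss). A position with no legal move is L; any other position is W exactly when some move reaches an L, and L when every move reaches a W.
n=0: no move → L
n=1: no move → L
n=2: →1(L), so W
n=3: →1(L), so W
n=4: →2(W), 3(W) — all W, so L
n=5: →4(L), so W
n=6: →4(L), so W
n=7: →6(W) only, which is W, so L
n=8: →4(L), so W
n=9: →3(W), 6(W), 8(W) — all W, so L
n=10: →9(L), so W
n=11: →10(W) only, which is W, so L
n=12: →4(L), so W
n=13: →12(W) only, which is W, so L
n=14: →7(L), so W
n=15: →5(W), 10(W), 12(W), 14(W) — all W, so L
n=16: →15(L), so W
n=17: →16(W) only, which is W, so L
n=18: →9(L), so W
n=19: →18(W) only, which is W, so L
n=20: →15(L), so W
n=21: →7(L), so W
n=22: →11(L), so W
n=23: →22(W) only, which is W, so L
n=24: →23(L), so W
n=25: →20(W), 24(W) — all W, so L
n=26: →13(L), so W
n=27: →9(L), so W
n=28: →14(W), 21(W), 24(W), 26(W), 27(W) — all W, so L
n=29: →28(L), so W
n=30: →15(L), so W
n=31: →30(W) only, which is W, so L
The losing starting values of n are exactly the entries labelled L in this table (14 of them).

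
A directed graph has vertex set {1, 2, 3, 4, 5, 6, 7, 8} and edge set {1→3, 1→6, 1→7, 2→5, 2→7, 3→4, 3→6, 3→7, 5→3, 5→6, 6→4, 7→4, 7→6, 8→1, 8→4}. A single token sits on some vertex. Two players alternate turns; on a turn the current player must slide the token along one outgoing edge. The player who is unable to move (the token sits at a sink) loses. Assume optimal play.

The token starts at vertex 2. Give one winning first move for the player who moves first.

Move to 5.

Positions with no move are L. A position that does have a move is losing for the player to move precisely when every available move leads to a winning position for the opponent. Fill in the labels:
Every edge goes from a vertex to one that appears earlier in the order 4, 6, 7, 3, 5, 1, 2, 8, so processing vertices in that order labels each vertex after all of its successors.
4: no outgoing edge → L
6: W (go to 4, an L position)
7: W (go to 4, an L position)
3: W (go to 4, an L position)
5: L (options 3(W), 6(W) are all W)
1: L (options 3(W), 7(W), 6(W) are all W)
2: W (go to 5, an L position)
8: W (go to 1, an L position)
From 2, the L positions reachable in one move are: 5.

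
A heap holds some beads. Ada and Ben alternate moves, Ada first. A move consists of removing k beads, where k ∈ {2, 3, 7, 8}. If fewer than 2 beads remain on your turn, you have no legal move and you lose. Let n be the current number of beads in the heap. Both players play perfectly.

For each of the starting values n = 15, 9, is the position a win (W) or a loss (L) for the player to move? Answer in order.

15: L, 9: W

Build the W/L table. Terminal = L. A non-terminal position is W if it has a move to some L; otherwise it is L.
n=0: no move → L
n=1: no move → L
n=2: W (go to 0, an L position)
n=3: W (go to 1, an L position)
n=4: W (go to 1, an L position)
n=5: L (options 3(W), 2(W) are all W)
n=6: L (options 4(W), 3(W) are all W)
n=7: W (go to 5, an L position)
n=8: W (go to 6, an L position)
n=9: W (go to 6, an L position)
n=10: L (options 8(W), 7(W), 3(W), 2(W) are all W)
n=11: L (options 9(W), 8(W), 4(W), 3(W) are all W)
n=12: W (go to 10, an L position)
n=13: W (go to 11, an L position)
n=14: W (go to 11, an L position)
n=15: L (options 13(W), 12(W), 8(W), 7(W) are all W)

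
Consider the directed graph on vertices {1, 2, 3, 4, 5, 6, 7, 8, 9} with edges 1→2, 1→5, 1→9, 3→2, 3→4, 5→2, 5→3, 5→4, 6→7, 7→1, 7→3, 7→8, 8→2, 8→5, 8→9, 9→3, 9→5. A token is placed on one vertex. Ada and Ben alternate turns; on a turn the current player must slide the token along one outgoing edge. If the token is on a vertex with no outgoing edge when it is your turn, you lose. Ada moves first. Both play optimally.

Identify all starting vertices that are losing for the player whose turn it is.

Work bottom-up. With no move the player to move loses. Otherwise the position is W if at least one move leads to an L position for the opponent, and L if every move leads to a W.
Every edge goes from a vertex to one that appears earlier in the order 2, 4, 3, 5, 9, 8, 1, 7, 6, so processing vertices in that order labels each vertex after all of its successors.
2: no outgoing edge → L
4: no outgoing edge → L
3: can move to 4, which is L ⇒ W
5: can move to 4, which is L ⇒ W
9: moves to 5(W), 3(W); every one is W ⇒ L
8: can move to 9, which is L ⇒ W
1: can move to 9, which is L ⇒ W
7: moves to 1(W), 8(W), 3(W); every one is W ⇒ L
6: can move to 7, which is L ⇒ W
Reading off the rows marked L gives the requested list; there are 4 such vertices.

2, 4, 7, 9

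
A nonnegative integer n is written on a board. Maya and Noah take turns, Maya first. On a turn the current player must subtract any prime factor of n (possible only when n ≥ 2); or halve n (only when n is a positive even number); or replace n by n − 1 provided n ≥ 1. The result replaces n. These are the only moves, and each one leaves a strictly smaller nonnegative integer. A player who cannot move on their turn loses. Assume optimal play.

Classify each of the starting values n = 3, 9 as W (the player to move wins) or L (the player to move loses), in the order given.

Use the standard recursion: the mover loses at a terminal position; elsewhere, the mover wins exactly when some move hands the opponent an L position.
n=0: no move → L
n=1: can move to 0, which is L ⇒ W
n=2: can move to 0, which is L ⇒ W
n=3: can move to 0, which is L ⇒ W
n=4: moves to 2(W), 3(W); every one is W ⇒ L
n=5: can move to 0, which is L ⇒ W
n=6: can move to 4, which is L ⇒ W
n=7: can move to 0, which is L ⇒ W
n=8: can move to 4, which is L ⇒ W
n=9: moves to 6(W), 8(W); every one is W ⇒ L

3: W, 9: L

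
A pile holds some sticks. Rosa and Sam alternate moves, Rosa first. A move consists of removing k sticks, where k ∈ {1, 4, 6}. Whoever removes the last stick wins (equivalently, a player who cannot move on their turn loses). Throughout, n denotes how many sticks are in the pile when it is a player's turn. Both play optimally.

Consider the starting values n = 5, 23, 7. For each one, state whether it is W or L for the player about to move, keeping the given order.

5: L, 23: W, 7: L

Positions with no move are L. A position that does have a move is losing for the player to move precisely when every available move leads to a winning position for the opponent. Fill in the labels:
n=0: no move → L
n=1: can move to 0, which is L ⇒ W
n=2: the only move is to 1(W), a W ⇒ L
n=3: can move to 2, which is L ⇒ W
n=4: can move to 0, which is L ⇒ W
n=5: moves to 4(W), 1(W); every one is W ⇒ L
n=6: can move to 5, which is L ⇒ W
n=7: moves to 6(W), 3(W), 1(W); every one is W ⇒ L
n=8: can move to 7, which is L ⇒ W
n=9: can move to 5, which is L ⇒ W
n=10: moves to 9(W), 6(W), 4(W); every one is W ⇒ L
n=11: can move to 10, which is L ⇒ W
n=12: moves to 11(W), 8(W), 6(W); every one is W ⇒ L
n=13: can move to 12, which is L ⇒ W
n=14: can move to 10, which is L ⇒ W
n=15: moves to 14(W), 11(W), 9(W); every one is W ⇒ L
n=16: can move to 15, which is L ⇒ W
n=17: moves to 16(W), 13(W), 11(W); every one is W ⇒ L
n=18: can move to 17, which is L ⇒ W
n=19: can move to 15, which is L ⇒ W
n=20: moves to 19(W), 16(W), 14(W); every one is W ⇒ L
n=21: can move to 20, which is L ⇒ W
n=22: moves to 21(W), 18(W), 16(W); every one is W ⇒ L
n=23: can move to 22, which is L ⇒ W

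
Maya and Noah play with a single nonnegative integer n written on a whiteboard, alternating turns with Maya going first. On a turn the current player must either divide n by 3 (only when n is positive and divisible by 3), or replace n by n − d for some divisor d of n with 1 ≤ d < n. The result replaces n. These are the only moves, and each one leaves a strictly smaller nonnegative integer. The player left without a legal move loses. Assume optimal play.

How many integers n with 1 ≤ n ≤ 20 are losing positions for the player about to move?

9

Classify positions by backward induction: terminal positions (no move available) are L. From any other position, the mover wins iff some move reaches an L.
n=0: no move → L
n=1: no move → L
n=2: can move to 1, which is L ⇒ W
n=3: can move to 1, which is L ⇒ W
n=4: moves to 2(W), 3(W); every one is W ⇒ L
n=5: can move to 4, which is L ⇒ W
n=6: can move to 4, which is L ⇒ W
n=7: the only move is to 6(W), a W ⇒ L
n=8: can move to 4, which is L ⇒ W
n=9: moves to 3(W), 6(W), 8(W); every one is W ⇒ L
n=10: can move to 9, which is L ⇒ W
n=11: the only move is to 10(W), a W ⇒ L
n=12: can move to 4, which is L ⇒ W
n=13: the only move is to 12(W), a W ⇒ L
n=14: can move to 7, which is L ⇒ W
n=15: moves to 5(W), 10(W), 12(W), 14(W); every one is W ⇒ L
n=16: can move to 15, which is L ⇒ W
n=17: the only move is to 16(W), a W ⇒ L
n=18: can move to 9, which is L ⇒ W
n=19: the only move is to 18(W), a W ⇒ L
n=20: can move to 15, which is L ⇒ W
L entries with 1 ≤ n ≤ 20 (n=0 is outside the asked range and is not counted): n = 1, 4, 7, 9, 11, 13, 15, 17, 19; that makes 9.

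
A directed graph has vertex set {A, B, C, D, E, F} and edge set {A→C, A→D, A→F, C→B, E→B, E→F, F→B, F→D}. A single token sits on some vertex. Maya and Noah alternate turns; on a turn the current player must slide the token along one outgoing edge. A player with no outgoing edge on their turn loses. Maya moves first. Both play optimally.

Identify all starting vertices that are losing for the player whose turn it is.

Build the W/L table. Terminal = L. A non-terminal position is W if it has a move to some L; otherwise it is L.
Every edge goes from a vertex to one that appears earlier in the order D, B, F, C, E, A, so processing vertices in that order labels each vertex after all of its successors.
D: no outgoing edge → L
B: no outgoing edge → L
F: W (go to B, an L position)
C: W (go to B, an L position)
E: W (go to B, an L position)
A: W (go to D, an L position)
Reading off the rows marked L gives the requested list; there are 2 such vertices.

B, D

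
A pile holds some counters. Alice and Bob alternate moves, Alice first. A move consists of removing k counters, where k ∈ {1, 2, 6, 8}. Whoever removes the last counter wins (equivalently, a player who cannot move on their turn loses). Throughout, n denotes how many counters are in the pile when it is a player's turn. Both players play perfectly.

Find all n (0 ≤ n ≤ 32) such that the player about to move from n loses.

0, 3, 7, 10, 14, 17, 21, 24, 28, 31

Positions with no move are L. A position that does have a move is losing for the player to move precisely when every available move leads to a winning position for the opponent. Fill in the labels:
n=0: no move → L
n=1: →0(L), so W
n=2: →0(L), so W
n=3: →2(W), 1(W) — all W, so L
n=4: →3(L), so W
n=5: →3(L), so W
n=6: →0(L), so W
n=7: →6(W), 5(W), 1(W) — all W, so L
n=8: →7(L), so W
n=9: →7(L), so W
n=10: →9(W), 8(W), 4(W), 2(W) — all W, so L
n=11: →10(L), so W
n=12: →10(L), so W
n=13: →7(L), so W
n=14: →13(W), 12(W), 8(W), 6(W) — all W, so L
n=15: →14(L), so W
n=16: →14(L), so W
n=17: →16(W), 15(W), 11(W), 9(W) — all W, so L
n=18: →17(L), so W
n=19: →17(L), so W
n=20: →14(L), so W
n=21: →20(W), 19(W), 15(W), 13(W) — all W, so L
n=22: →21(L), so W
n=23: →21(L), so W
n=24: →23(W), 22(W), 18(W), 16(W) — all W, so L
n=25: →24(L), so W
n=26: →24(L), so W
n=27: →21(L), so W
n=28: →27(W), 26(W), 22(W), 20(W) — all W, so L
n=29: →28(L), so W
n=30: →28(L), so W
n=31: →30(W), 29(W), 25(W), 23(W) — all W, so L
n=32: →31(L), so W
Reading off the rows marked L gives the requested list; there are 10 such values of n.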